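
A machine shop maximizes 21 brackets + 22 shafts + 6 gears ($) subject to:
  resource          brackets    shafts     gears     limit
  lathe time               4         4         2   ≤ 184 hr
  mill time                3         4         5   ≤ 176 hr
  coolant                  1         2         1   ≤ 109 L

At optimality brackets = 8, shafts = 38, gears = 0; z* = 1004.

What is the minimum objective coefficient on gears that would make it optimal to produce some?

14

Check each constraint at x*: lathe time 184/184 (tight); mill time 176/176 (tight); coolant 84/109 (slack 25).
By complementary slackness, y = 0 for the non-binding constraint.
From A_Bᵀ y = c: 4·y_lathe time + 3·y_mill time = 21; 4·y_lathe time + 4·y_mill time = 22.
→ y_lathe time = 4.5 and y_mill time = 1.
gears enters the basis when its profit ≥ yᵀa₃ = 4.5·2 + 1·5 = 14.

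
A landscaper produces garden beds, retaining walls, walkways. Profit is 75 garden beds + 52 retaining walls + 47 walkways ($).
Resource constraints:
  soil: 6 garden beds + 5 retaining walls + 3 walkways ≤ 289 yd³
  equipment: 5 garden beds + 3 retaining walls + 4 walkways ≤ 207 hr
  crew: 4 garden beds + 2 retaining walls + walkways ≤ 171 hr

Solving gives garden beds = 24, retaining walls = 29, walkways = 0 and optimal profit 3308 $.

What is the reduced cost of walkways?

Binding: soil and equipment. Non-binding: crew (17 unused).
Since crew is not tight, its dual is 0.
The binding rows give the dual system: 6·y_soil + 5·y_equipment = 75 and 5·y_soil + 3·y_equipment = 52.
Solving: y_soil = 5, y_equipment = 9.
Reduced cost of walkways: c₃ − yᵀa₃ = 47 − (5·3 + 9·4) = 47 − 51 = -4.

-4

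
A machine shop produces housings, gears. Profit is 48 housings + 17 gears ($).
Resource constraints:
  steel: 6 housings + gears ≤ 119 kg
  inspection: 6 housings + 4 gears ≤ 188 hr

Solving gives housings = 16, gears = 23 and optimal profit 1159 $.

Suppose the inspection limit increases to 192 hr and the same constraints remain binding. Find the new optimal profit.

1171

Check each constraint at x*: steel 119/119 (tight); inspection 188/188 (tight).
From A_Bᵀ y = c: 6·y_steel + 6·y_inspection = 48; 1·y_steel + 4·y_inspection = 17.
Solving: y_steel = 5, y_inspection = 3.
Δz = y_inspection·Δb = 3 × (4) = 12, so new z* = 1159 + 12 = 1171.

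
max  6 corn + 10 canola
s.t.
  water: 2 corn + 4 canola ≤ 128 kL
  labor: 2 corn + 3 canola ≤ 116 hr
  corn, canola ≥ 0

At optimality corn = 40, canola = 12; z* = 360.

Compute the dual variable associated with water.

1

Both water and labor are binding at x*.
From A_Bᵀ y = c: 2·y_water + 2·y_labor = 6; 4·y_water + 3·y_labor = 10.
Solving: y_water = 1, y_labor = 2.
Shadow price of water = 1.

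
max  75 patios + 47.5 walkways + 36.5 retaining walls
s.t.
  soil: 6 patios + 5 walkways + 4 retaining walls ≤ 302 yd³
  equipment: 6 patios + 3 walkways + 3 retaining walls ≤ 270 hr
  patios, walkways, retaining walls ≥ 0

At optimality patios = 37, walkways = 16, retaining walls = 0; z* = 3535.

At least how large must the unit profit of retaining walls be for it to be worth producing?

42.5

Check each constraint at x*: soil 302/302 (tight); equipment 270/270 (tight).
From A_Bᵀ y = c: 6·y_soil + 6·y_equipment = 75; 5·y_soil + 3·y_equipment = 47.5.
→ y_soil = 5 and y_equipment = 7.5.
retaining walls enters the basis when its profit ≥ yᵀa₃ = 5·4 + 7.5·3 = 42.5.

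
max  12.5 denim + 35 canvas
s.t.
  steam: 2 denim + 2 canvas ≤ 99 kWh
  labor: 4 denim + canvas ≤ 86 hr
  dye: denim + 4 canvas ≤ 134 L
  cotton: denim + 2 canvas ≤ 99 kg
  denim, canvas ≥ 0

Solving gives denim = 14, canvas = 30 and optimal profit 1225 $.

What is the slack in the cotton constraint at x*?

25

cotton used = 1·14 + 2·30 = 74; slack = 99 − 74 = 25.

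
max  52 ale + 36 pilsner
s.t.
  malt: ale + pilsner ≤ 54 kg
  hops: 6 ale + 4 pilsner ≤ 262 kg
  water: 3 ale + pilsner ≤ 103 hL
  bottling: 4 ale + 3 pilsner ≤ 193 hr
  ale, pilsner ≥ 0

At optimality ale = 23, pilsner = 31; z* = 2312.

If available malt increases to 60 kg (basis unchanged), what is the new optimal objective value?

2336

Binding: malt and hops. Non-binding: water (3 unused), bottling (8 unused).
Slack constraints have shadow price 0 (complementary slackness).
Dual feasibility on the basic columns requires 1·y_malt + 6·y_hops = 52, 1·y_malt + 4·y_hops = 36.
→ y_malt = 4 and y_hops = 8.
Δz = y_malt·Δb = 4 × (6) = 24, so new z* = 2312 + 24 = 2336.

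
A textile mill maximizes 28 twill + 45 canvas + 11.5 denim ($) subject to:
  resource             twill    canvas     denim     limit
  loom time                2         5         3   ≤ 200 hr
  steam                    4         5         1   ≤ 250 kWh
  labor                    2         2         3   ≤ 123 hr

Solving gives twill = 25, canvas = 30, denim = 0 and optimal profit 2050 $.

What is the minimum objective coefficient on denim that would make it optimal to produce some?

Binding: loom time and steam. Non-binding: labor (13 unused).
By complementary slackness, y = 0 for the non-binding constraint.
The binding rows give the dual system: 2·y_loom time + 4·y_steam = 28 and 5·y_loom time + 5·y_steam = 45.
This yields shadow prices y_loom time = 4, y_steam = 5.
denim enters the basis when its profit ≥ yᵀa₃ = 4·3 + 5·1 = 17.

17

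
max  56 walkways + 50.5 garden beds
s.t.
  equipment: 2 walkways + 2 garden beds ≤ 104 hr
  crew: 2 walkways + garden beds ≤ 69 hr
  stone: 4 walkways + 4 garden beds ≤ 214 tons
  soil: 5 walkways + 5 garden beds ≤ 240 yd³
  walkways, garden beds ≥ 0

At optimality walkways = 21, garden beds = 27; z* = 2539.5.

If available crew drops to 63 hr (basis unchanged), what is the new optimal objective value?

Binding: crew and soil. Non-binding: equipment (8 unused), stone (22 unused).
By complementary slackness, y = 0 for the non-binding constraints.
Dual feasibility on the basic columns requires 2·y_crew + 5·y_soil = 56, 1·y_crew + 5·y_soil = 50.5.
→ y_crew = 5.5 and y_soil = 9.
Δz = y_crew·Δb = 5.5 × (-6) = -33, so new z* = 2539.5 − 33 = 2506.5.

2506.5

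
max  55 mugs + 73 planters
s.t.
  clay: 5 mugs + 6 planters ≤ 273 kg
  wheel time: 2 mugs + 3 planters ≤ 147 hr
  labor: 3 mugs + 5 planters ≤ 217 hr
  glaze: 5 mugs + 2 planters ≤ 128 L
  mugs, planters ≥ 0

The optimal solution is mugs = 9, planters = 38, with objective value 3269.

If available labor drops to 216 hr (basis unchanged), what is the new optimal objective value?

3264

Check each constraint at x*: clay 273/273 (tight); wheel time 132/147 (slack 15); labor 217/217 (tight); glaze 121/128 (slack 7).
Slack constraints have shadow price 0 (complementary slackness).
From A_Bᵀ y = c: 5·y_clay + 3·y_labor = 55; 6·y_clay + 5·y_labor = 73.
This yields shadow prices y_clay = 8, y_labor = 5.
Δz = y_labor·Δb = 5 × (-1) = -5, so new z* = 3269 − 5 = 3264.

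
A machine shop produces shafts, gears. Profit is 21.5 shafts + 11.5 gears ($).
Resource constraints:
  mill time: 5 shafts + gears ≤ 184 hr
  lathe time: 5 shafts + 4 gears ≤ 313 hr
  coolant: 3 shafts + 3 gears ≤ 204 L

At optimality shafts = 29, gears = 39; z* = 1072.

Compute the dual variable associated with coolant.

3

Binding: mill time and coolant. Non-binding: lathe time (12 unused).
By complementary slackness, y = 0 for the non-binding constraint.
Dual feasibility on the basic columns requires 5·y_mill time + 3·y_coolant = 21.5, 1·y_mill time + 3·y_coolant = 11.5.
This yields shadow prices y_mill time = 2.5, y_coolant = 3.
Shadow price of coolant = 3.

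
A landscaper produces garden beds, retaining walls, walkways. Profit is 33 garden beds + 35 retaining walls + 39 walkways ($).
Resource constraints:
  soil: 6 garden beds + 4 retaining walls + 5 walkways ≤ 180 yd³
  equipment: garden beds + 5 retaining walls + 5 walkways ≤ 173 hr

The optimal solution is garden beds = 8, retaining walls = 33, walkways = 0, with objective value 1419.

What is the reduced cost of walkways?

-1

At the optimum: soil uses 180 of 180 (binding); equipment uses 173 of 173 (binding).
Dual feasibility on the basic columns requires 6·y_soil + 1·y_equipment = 33, 4·y_soil + 5·y_equipment = 35.
This yields shadow prices y_soil = 5, y_equipment = 3.
Reduced cost of walkways: c₃ − yᵀa₃ = 39 − (5·5 + 3·5) = 39 − 40 = -1.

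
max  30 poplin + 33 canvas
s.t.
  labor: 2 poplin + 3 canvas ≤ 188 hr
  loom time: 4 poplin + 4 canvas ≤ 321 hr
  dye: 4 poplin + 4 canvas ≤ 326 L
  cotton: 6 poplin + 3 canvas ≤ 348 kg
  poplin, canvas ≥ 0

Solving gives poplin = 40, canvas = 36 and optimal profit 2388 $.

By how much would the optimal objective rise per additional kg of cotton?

2

Check each constraint at x*: labor 188/188 (tight); loom time 304/321 (slack 17); dye 304/326 (slack 22); cotton 348/348 (tight).
Since loom time, dye are not tight, their duals are 0.
From A_Bᵀ y = c: 2·y_labor + 6·y_cotton = 30; 3·y_labor + 3·y_cotton = 33.
This yields shadow prices y_labor = 9, y_cotton = 2.
Shadow price of cotton = 2.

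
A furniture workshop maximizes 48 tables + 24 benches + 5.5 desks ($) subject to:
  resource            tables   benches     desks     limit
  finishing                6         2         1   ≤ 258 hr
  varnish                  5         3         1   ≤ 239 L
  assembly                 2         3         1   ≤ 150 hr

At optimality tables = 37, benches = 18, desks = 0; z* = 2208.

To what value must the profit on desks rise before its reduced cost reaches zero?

9

Binding: finishing and varnish. Non-binding: assembly (22 unused).
Since assembly is not tight, its dual is 0.
The binding rows give the dual system: 6·y_finishing + 5·y_varnish = 48 and 2·y_finishing + 3·y_varnish = 24.
Solving: y_finishing = 3, y_varnish = 6.
desks enters the basis when its profit ≥ yᵀa₃ = 3·1 + 6·1 = 9.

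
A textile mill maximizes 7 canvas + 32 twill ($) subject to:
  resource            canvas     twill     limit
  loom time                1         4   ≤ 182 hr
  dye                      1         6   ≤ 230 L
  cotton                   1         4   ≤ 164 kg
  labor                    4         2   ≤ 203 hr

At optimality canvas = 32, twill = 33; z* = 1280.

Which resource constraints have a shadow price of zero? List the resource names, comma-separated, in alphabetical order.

loom time: 164/182 (slack 18)
dye: 230/230 (binding)
cotton: 164/164 (binding)
labor: 194/203 (slack 9)
By complementary slackness, a constraint with positive slack has shadow price 0 → labor, loom time.

labor, loom time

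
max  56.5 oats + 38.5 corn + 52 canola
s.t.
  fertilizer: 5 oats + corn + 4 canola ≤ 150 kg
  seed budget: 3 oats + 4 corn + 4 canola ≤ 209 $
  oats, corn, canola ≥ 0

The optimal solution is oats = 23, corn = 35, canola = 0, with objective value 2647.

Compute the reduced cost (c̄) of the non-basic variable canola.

-6

Check each constraint at x*: fertilizer 150/150 (tight); seed budget 209/209 (tight).
From A_Bᵀ y = c: 5·y_fertilizer + 3·y_seed budget = 56.5; 1·y_fertilizer + 4·y_seed budget = 38.5.
→ y_fertilizer = 6.5 and y_seed budget = 8.
Reduced cost of canola: c₃ − yᵀa₃ = 52 − (6.5·4 + 8·4) = 52 − 58 = -6.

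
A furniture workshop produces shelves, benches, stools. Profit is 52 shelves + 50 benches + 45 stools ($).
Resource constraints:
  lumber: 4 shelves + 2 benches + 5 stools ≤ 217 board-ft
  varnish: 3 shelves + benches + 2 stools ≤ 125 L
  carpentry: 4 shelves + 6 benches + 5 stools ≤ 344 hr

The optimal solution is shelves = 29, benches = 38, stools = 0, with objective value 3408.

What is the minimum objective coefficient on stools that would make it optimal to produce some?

51

At the optimum: lumber uses 192 of 217 (slack = 25); varnish uses 125 of 125 (binding); carpentry uses 344 of 344 (binding).
Since lumber is not tight, its dual is 0.
The binding rows give the dual system: 3·y_varnish + 4·y_carpentry = 52 and 1·y_varnish + 6·y_carpentry = 50.
Solving: y_varnish = 8, y_carpentry = 7.
stools enters the basis when its profit ≥ yᵀa₃ = 8·2 + 7·5 = 51.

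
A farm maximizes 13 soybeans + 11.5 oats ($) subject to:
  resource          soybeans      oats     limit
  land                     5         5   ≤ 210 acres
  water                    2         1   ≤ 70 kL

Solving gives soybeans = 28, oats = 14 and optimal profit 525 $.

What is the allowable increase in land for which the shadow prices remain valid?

140

Binding constraints: land, water. The basis is B = [[5,5],[2,1]] with det -5.
Per unit increase in land, x* moves by d = (-0.2, 0.4).
The basis stays optimal until soybeans reaches 0; allowable increase = 140 acres.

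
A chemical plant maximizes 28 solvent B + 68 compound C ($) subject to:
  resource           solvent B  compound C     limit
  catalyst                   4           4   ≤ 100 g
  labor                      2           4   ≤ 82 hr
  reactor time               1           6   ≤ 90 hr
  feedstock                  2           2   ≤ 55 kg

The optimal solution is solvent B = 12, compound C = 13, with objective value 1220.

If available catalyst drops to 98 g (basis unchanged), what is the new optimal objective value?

Check each constraint at x*: catalyst 100/100 (tight); labor 76/82 (slack 6); reactor time 90/90 (tight); feedstock 50/55 (slack 5).
By complementary slackness, y = 0 for the non-binding constraints.
The binding rows give the dual system: 4·y_catalyst + 1·y_reactor time = 28 and 4·y_catalyst + 6·y_reactor time = 68.
This yields shadow prices y_catalyst = 5, y_reactor time = 8.
Δz = y_catalyst·Δb = 5 × (-2) = -10, so new z* = 1220 − 10 = 1210.

1210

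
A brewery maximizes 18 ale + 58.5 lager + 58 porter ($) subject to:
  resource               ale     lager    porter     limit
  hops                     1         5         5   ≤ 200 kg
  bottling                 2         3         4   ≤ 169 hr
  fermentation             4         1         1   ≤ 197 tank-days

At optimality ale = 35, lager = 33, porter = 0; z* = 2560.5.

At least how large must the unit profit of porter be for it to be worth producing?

Check each constraint at x*: hops 200/200 (tight); bottling 169/169 (tight); fermentation 173/197 (slack 24).
Since fermentation is not tight, its dual is 0.
From A_Bᵀ y = c: 1·y_hops + 2·y_bottling = 18; 5·y_hops + 3·y_bottling = 58.5.
This yields shadow prices y_hops = 9, y_bottling = 4.5.
porter enters the basis when its profit ≥ yᵀa₃ = 9·5 + 4.5·4 = 63.

63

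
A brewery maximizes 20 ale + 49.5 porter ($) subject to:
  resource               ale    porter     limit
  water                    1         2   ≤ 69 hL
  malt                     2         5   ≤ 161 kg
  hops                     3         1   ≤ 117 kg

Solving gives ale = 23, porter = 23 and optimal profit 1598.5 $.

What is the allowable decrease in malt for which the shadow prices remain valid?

Binding constraints: water, malt. The basis is B = [[1,2],[2,5]] with det 1.
Per unit decrease in malt, x* moves by d = (2, -1).
The basis stays optimal until hops becomes binding; allowable decrease = 5 kg.

5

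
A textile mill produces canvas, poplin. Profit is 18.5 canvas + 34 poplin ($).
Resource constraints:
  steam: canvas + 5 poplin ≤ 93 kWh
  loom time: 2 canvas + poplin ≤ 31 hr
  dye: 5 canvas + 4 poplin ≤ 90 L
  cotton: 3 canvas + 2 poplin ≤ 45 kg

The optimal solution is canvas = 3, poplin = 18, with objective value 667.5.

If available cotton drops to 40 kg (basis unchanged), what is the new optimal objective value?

Binding: steam and cotton. Non-binding: loom time (7 unused), dye (3 unused).
Slack constraints have shadow price 0 (complementary slackness).
Dual feasibility on the basic columns requires 1·y_steam + 3·y_cotton = 18.5, 5·y_steam + 2·y_cotton = 34.
This yields shadow prices y_steam = 5, y_cotton = 4.5.
Δz = y_cotton·Δb = 4.5 × (-5) = -22.5, so new z* = 667.5 − 22.5 = 645.

645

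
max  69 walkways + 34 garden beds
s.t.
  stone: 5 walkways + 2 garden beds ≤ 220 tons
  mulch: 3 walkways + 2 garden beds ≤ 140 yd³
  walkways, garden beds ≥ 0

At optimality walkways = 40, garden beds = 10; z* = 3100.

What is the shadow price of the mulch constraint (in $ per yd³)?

Check each constraint at x*: stone 220/220 (tight); mulch 140/140 (tight).
Dual feasibility on the basic columns requires 5·y_stone + 3·y_mulch = 69, 2·y_stone + 2·y_mulch = 34.
Solving: y_stone = 9, y_mulch = 8.
Shadow price of mulch = 8.

8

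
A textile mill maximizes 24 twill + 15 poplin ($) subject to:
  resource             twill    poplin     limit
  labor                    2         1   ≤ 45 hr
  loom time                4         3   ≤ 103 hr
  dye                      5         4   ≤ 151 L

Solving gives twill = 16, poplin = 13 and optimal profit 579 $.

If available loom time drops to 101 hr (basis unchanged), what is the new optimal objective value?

573

At the optimum: labor uses 45 of 45 (binding); loom time uses 103 of 103 (binding); dye uses 132 of 151 (slack = 19).
By complementary slackness, y = 0 for the non-binding constraint.
From A_Bᵀ y = c: 2·y_labor + 4·y_loom time = 24; 1·y_labor + 3·y_loom time = 15.
→ y_labor = 6 and y_loom time = 3.
Δz = y_loom time·Δb = 3 × (-2) = -6, so new z* = 579 − 6 = 573.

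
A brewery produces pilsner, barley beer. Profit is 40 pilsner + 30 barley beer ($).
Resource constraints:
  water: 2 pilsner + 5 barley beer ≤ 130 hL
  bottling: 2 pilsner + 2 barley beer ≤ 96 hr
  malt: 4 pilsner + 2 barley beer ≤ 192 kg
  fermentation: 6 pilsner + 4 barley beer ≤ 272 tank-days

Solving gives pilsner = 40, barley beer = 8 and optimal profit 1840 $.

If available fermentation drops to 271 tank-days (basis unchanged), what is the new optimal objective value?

1835

At the optimum: water uses 120 of 130 (slack = 10); bottling uses 96 of 96 (binding); malt uses 176 of 192 (slack = 16); fermentation uses 272 of 272 (binding).
By complementary slackness, y = 0 for the non-binding constraints.
The binding rows give the dual system: 2·y_bottling + 6·y_fermentation = 40 and 2·y_bottling + 4·y_fermentation = 30.
Solving: y_bottling = 5, y_fermentation = 5.
Δz = y_fermentation·Δb = 5 × (-1) = -5, so new z* = 1840 − 5 = 1835.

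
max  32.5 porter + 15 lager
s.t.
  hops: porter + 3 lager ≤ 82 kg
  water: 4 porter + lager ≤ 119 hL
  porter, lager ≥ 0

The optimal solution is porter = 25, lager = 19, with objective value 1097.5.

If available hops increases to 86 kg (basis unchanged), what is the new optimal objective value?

1107.5

Both hops and water are binding at x*.
From A_Bᵀ y = c: 1·y_hops + 4·y_water = 32.5; 3·y_hops + 1·y_water = 15.
Solving: y_hops = 2.5, y_water = 7.5.
Δz = y_hops·Δb = 2.5 × (4) = 10, so new z* = 1097.5 + 10 = 1107.5.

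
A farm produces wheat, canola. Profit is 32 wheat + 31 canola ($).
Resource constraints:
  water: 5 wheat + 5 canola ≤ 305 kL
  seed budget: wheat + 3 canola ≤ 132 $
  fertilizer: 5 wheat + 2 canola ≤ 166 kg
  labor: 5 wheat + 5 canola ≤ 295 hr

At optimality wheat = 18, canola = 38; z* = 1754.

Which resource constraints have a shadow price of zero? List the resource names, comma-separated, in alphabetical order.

water: 280/305 (slack 25)
seed budget: 132/132 (binding)
fertilizer: 166/166 (binding)
labor: 280/295 (slack 15)
By complementary slackness, a constraint with positive slack has shadow price 0 → labor, water.

labor, water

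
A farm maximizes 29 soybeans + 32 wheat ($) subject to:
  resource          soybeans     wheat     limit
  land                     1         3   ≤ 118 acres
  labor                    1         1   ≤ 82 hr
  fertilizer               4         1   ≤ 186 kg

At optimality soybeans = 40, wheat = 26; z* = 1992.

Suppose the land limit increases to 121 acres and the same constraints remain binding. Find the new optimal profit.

2019

At the optimum: land uses 118 of 118 (binding); labor uses 66 of 82 (slack = 16); fertilizer uses 186 of 186 (binding).
By complementary slackness, y = 0 for the non-binding constraint.
From A_Bᵀ y = c: 1·y_land + 4·y_fertilizer = 29; 3·y_land + 1·y_fertilizer = 32.
Solving: y_land = 9, y_fertilizer = 5.
Δz = y_land·Δb = 9 × (3) = 27, so new z* = 1992 + 27 = 2019.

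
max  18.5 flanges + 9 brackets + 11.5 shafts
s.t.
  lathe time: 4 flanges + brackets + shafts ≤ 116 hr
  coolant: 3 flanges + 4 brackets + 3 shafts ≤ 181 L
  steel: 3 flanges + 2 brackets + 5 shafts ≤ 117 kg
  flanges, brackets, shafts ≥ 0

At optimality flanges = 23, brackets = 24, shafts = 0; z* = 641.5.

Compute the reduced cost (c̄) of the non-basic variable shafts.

-8

Binding: lathe time and steel. Non-binding: coolant (16 unused).
By complementary slackness, y = 0 for the non-binding constraint.
From A_Bᵀ y = c: 4·y_lathe time + 3·y_steel = 18.5; 1·y_lathe time + 2·y_steel = 9.
Solving: y_lathe time = 2, y_steel = 3.5.
Reduced cost of shafts: c₃ − yᵀa₃ = 11.5 − (2·1 + 3.5·5) = 11.5 − 19.5 = -8.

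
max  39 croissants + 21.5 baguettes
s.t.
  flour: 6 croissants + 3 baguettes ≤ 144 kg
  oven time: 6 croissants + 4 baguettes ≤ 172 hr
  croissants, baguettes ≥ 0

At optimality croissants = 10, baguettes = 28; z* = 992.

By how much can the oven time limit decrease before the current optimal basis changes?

28

Binding constraints: flour, oven time. The basis is B = [[6,3],[6,4]] with det 6.
Per unit decrease in oven time, x* moves by d = (0.5, -1).
The basis stays optimal until baguettes reaches 0; allowable decrease = 28 hr.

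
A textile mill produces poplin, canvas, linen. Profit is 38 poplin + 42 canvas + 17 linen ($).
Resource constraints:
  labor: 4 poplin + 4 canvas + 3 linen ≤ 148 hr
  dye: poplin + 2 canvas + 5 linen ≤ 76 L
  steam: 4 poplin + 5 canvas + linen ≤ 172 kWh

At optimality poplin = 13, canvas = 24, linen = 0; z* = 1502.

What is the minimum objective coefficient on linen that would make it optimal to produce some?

Check each constraint at x*: labor 148/148 (tight); dye 61/76 (slack 15); steam 172/172 (tight).
Since dye is not tight, its dual is 0.
From A_Bᵀ y = c: 4·y_labor + 4·y_steam = 38; 4·y_labor + 5·y_steam = 42.
→ y_labor = 5.5 and y_steam = 4.
linen enters the basis when its profit ≥ yᵀa₃ = 5.5·3 + 4·1 = 20.5.

20.5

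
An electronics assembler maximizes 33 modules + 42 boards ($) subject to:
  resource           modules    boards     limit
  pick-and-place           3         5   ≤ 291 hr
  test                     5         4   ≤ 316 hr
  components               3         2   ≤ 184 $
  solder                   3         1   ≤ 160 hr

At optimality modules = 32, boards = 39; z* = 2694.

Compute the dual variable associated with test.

Binding: pick-and-place and test. Non-binding: components (10 unused), solder (25 unused).
By complementary slackness, y = 0 for the non-binding constraints.
Dual feasibility on the basic columns requires 3·y_pick-and-place + 5·y_test = 33, 5·y_pick-and-place + 4·y_test = 42.
Solving: y_pick-and-place = 6, y_test = 3.
Shadow price of test = 3.

3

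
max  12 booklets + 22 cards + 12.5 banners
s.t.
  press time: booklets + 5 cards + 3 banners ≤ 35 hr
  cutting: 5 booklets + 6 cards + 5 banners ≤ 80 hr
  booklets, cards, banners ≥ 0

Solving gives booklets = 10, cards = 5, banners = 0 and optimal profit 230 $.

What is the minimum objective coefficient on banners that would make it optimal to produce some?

At the optimum: press time uses 35 of 35 (binding); cutting uses 80 of 80 (binding).
Dual feasibility on the basic columns requires 1·y_press time + 5·y_cutting = 12, 5·y_press time + 6·y_cutting = 22.
Solving: y_press time = 2, y_cutting = 2.
banners enters the basis when its profit ≥ yᵀa₃ = 2·3 + 2·5 = 16.

16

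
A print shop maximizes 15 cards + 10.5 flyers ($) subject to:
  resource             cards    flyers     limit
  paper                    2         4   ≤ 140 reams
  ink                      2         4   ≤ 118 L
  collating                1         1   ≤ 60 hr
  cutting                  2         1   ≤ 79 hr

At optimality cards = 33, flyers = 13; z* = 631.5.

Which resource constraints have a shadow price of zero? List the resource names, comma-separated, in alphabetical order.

paper: 118/140 (slack 22)
ink: 118/118 (binding)
collating: 46/60 (slack 14)
cutting: 79/79 (binding)
By complementary slackness, a constraint with positive slack has shadow price 0 → collating, paper.

collating, paper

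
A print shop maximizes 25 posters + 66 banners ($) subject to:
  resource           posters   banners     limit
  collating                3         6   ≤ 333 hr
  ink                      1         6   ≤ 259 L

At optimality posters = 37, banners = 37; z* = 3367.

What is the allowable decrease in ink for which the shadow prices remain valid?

148

Binding constraints: collating, ink. The basis is B = [[3,6],[1,6]] with det 12.
Per unit decrease in ink, x* moves by d = (0.5, -0.25).
The basis stays optimal until banners reaches 0; allowable decrease = 148 L.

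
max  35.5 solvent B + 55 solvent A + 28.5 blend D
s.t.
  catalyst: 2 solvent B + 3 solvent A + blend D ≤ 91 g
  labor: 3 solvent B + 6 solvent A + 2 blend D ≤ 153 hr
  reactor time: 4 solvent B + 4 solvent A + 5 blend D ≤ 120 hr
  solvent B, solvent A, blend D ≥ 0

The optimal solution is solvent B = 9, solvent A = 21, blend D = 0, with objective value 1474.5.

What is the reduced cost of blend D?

-4.5

At the optimum: catalyst uses 81 of 91 (slack = 10); labor uses 153 of 153 (binding); reactor time uses 120 of 120 (binding).
Slack constraints have shadow price 0 (complementary slackness).
From A_Bᵀ y = c: 3·y_labor + 4·y_reactor time = 35.5; 6·y_labor + 4·y_reactor time = 55.
→ y_labor = 6.5 and y_reactor time = 4.
Reduced cost of blend D: c₃ − yᵀa₃ = 28.5 − (6.5·2 + 4·5) = 28.5 − 33 = -4.5.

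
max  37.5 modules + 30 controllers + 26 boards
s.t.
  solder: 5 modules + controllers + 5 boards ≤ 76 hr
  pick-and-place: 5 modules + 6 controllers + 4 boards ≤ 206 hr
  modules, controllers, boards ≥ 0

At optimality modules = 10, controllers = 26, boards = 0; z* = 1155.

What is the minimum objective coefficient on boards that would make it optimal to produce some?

At the optimum: solder uses 76 of 76 (binding); pick-and-place uses 206 of 206 (binding).
Dual feasibility on the basic columns requires 5·y_solder + 5·y_pick-and-place = 37.5, 1·y_solder + 6·y_pick-and-place = 30.
Solving: y_solder = 3, y_pick-and-place = 4.5.
boards enters the basis when its profit ≥ yᵀa₃ = 3·5 + 4.5·4 = 33.

33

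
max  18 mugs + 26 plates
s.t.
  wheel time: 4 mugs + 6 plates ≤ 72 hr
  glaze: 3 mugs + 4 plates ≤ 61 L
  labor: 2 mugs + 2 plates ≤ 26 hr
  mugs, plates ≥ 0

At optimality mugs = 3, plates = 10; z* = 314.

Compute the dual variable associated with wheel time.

Binding: wheel time and labor. Non-binding: glaze (12 unused).
Since glaze is not tight, its dual is 0.
From A_Bᵀ y = c: 4·y_wheel time + 2·y_labor = 18; 6·y_wheel time + 2·y_labor = 26.
Solving: y_wheel time = 4, y_labor = 1.
Shadow price of wheel time = 4.

4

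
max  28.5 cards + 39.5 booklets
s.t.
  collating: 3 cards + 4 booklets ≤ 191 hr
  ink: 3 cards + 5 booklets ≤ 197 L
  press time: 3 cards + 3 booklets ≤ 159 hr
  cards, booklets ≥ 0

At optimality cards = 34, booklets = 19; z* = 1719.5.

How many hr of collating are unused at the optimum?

13

collating used = 3·34 + 4·19 = 178; slack = 191 − 178 = 13.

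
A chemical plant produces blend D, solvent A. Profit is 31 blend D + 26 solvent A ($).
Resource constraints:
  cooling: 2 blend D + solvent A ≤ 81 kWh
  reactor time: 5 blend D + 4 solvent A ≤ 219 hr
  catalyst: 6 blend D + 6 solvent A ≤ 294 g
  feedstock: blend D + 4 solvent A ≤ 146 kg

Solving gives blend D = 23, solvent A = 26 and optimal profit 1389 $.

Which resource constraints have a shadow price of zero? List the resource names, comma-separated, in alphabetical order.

cooling, feedstock

cooling: 72/81 (slack 9)
reactor time: 219/219 (binding)
catalyst: 294/294 (binding)
feedstock: 127/146 (slack 19)
By complementary slackness, a constraint with positive slack has shadow price 0 → cooling, feedstock.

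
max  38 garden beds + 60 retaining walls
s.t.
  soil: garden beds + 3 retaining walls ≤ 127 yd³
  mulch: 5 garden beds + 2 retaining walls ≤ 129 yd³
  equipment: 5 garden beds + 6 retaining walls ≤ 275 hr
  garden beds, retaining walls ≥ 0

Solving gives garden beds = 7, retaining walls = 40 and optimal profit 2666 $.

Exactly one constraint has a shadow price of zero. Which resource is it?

mulch

soil: 127/127 (binding)
mulch: 115/129 (slack 14)
equipment: 275/275 (binding)
By complementary slackness, a constraint with positive slack has shadow price 0 → mulch.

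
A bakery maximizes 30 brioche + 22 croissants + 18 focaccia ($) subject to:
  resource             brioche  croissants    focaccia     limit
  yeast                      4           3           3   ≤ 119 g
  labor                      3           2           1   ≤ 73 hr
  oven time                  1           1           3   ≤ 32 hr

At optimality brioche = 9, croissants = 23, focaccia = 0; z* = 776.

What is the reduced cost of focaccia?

Binding: labor and oven time. Non-binding: yeast (14 unused).
By complementary slackness, y = 0 for the non-binding constraint.
Dual feasibility on the basic columns requires 3·y_labor + 1·y_oven time = 30, 2·y_labor + 1·y_oven time = 22.
→ y_labor = 8 and y_oven time = 6.
Reduced cost of focaccia: c₃ − yᵀa₃ = 18 − (8·1 + 6·3) = 18 − 26 = -8.

-8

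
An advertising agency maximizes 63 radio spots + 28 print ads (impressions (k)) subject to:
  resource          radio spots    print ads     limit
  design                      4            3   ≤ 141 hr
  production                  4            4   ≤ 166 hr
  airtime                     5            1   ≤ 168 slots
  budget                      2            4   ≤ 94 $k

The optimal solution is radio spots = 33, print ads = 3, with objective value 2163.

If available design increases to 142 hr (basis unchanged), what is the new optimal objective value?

At the optimum: design uses 141 of 141 (binding); production uses 144 of 166 (slack = 22); airtime uses 168 of 168 (binding); budget uses 78 of 94 (slack = 16).
Since production, budget are not tight, their duals are 0.
From A_Bᵀ y = c: 4·y_design + 5·y_airtime = 63; 3·y_design + 1·y_airtime = 28.
→ y_design = 7 and y_airtime = 7.
Δz = y_design·Δb = 7 × (1) = 7, so new z* = 2163 + 7 = 2170.

2170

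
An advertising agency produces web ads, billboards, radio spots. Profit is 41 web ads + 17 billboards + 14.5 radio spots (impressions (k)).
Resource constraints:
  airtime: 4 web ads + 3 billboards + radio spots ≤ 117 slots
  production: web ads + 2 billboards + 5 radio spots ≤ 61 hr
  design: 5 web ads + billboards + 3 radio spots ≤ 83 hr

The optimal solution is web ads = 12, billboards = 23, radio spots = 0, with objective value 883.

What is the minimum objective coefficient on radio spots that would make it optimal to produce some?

At the optimum: airtime uses 117 of 117 (binding); production uses 58 of 61 (slack = 3); design uses 83 of 83 (binding).
Slack constraints have shadow price 0 (complementary slackness).
The binding rows give the dual system: 4·y_airtime + 5·y_design = 41 and 3·y_airtime + 1·y_design = 17.
This yields shadow prices y_airtime = 4, y_design = 5.
radio spots enters the basis when its profit ≥ yᵀa₃ = 4·1 + 5·3 = 19.

19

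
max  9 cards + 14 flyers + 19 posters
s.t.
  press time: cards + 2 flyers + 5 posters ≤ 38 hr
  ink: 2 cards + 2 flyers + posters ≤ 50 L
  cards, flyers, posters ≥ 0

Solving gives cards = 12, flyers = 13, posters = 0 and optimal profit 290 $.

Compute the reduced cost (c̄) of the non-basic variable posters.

-8

Check each constraint at x*: press time 38/38 (tight); ink 50/50 (tight).
From A_Bᵀ y = c: 1·y_press time + 2·y_ink = 9; 2·y_press time + 2·y_ink = 14.
Solving: y_press time = 5, y_ink = 2.
Reduced cost of posters: c₃ − yᵀa₃ = 19 − (5·5 + 2·1) = 19 − 27 = -8.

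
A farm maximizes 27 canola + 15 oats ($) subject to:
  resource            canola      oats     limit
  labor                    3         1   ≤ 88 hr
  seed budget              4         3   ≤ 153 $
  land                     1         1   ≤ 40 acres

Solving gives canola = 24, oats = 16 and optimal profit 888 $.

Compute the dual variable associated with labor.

Check each constraint at x*: labor 88/88 (tight); seed budget 144/153 (slack 9); land 40/40 (tight).
Since seed budget is not tight, its dual is 0.
From A_Bᵀ y = c: 3·y_labor + 1·y_land = 27; 1·y_labor + 1·y_land = 15.
This yields shadow prices y_labor = 6, y_land = 9.
Shadow price of labor = 6.

6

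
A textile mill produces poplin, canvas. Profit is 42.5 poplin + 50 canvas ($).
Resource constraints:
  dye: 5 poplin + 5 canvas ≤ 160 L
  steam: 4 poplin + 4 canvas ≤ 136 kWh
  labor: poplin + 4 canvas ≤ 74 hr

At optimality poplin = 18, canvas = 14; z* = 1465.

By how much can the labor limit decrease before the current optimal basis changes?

Binding constraints: dye, labor. The basis is B = [[5,5],[1,4]] with det 15.
Per unit decrease in labor, x* moves by d = (0.3333, -0.3333).
The basis stays optimal until canvas reaches 0; allowable decrease = 42 hr.

42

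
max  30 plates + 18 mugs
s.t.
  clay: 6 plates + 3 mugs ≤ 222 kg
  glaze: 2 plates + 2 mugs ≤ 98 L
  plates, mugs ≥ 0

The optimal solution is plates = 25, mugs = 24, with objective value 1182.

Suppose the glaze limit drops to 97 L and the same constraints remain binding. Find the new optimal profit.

1179

Both clay and glaze are binding at x*.
Dual feasibility on the basic columns requires 6·y_clay + 2·y_glaze = 30, 3·y_clay + 2·y_glaze = 18.
This yields shadow prices y_clay = 4, y_glaze = 3.
Δz = y_glaze·Δb = 3 × (-1) = -3, so new z* = 1182 − 3 = 1179.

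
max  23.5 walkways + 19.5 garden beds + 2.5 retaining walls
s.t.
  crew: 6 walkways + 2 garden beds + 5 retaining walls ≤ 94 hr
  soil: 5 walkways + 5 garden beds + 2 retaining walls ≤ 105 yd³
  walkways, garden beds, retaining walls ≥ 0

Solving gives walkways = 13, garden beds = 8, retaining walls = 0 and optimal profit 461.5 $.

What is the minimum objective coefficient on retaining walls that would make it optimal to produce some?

Check each constraint at x*: crew 94/94 (tight); soil 105/105 (tight).
The binding rows give the dual system: 6·y_crew + 5·y_soil = 23.5 and 2·y_crew + 5·y_soil = 19.5.
Solving: y_crew = 1, y_soil = 3.5.
retaining walls enters the basis when its profit ≥ yᵀa₃ = 1·5 + 3.5·2 = 12.

12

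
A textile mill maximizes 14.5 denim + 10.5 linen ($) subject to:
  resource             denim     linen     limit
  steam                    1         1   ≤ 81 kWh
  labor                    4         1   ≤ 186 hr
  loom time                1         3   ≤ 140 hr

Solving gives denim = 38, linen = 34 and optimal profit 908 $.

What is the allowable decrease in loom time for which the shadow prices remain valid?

Binding constraints: labor, loom time. The basis is B = [[4,1],[1,3]] with det 11.
Per unit decrease in loom time, x* moves by d = (0.0909, -0.3636).
The basis stays optimal until linen reaches 0; allowable decrease = 93.5 hr.

93.5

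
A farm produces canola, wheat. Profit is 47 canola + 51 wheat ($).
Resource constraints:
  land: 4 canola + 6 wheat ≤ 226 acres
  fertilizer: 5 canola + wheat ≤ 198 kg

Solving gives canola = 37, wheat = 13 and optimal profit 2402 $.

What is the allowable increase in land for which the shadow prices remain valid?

962

Binding constraints: land, fertilizer. The basis is B = [[4,6],[5,1]] with det -26.
Per unit increase in land, x* moves by d = (-0.0385, 0.1923).
The basis stays optimal until canola reaches 0; allowable increase = 962 acres.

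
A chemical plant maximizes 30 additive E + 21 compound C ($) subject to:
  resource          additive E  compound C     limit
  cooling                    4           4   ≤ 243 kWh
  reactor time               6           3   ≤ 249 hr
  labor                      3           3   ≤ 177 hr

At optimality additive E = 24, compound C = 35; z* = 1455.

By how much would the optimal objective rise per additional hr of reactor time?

3

Binding: reactor time and labor. Non-binding: cooling (7 unused).
Since cooling is not tight, its dual is 0.
The binding rows give the dual system: 6·y_reactor time + 3·y_labor = 30 and 3·y_reactor time + 3·y_labor = 21.
→ y_reactor time = 3 and y_labor = 4.
Shadow price of reactor time = 3.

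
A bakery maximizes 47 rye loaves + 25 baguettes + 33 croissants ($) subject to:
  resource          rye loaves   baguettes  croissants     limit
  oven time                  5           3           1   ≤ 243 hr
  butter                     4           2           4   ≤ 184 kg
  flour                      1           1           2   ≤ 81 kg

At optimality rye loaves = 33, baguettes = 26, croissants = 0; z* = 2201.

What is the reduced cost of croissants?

-2

Check each constraint at x*: oven time 243/243 (tight); butter 184/184 (tight); flour 59/81 (slack 22).
By complementary slackness, y = 0 for the non-binding constraint.
Dual feasibility on the basic columns requires 5·y_oven time + 4·y_butter = 47, 3·y_oven time + 2·y_butter = 25.
This yields shadow prices y_oven time = 3, y_butter = 8.
Reduced cost of croissants: c₃ − yᵀa₃ = 33 − (3·1 + 8·4) = 33 − 35 = -2.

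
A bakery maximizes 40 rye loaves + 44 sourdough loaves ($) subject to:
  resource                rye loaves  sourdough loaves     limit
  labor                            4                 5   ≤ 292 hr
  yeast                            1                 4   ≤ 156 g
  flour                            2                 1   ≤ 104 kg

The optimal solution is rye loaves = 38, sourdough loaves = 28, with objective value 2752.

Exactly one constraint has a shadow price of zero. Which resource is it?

labor: 292/292 (binding)
yeast: 150/156 (slack 6)
flour: 104/104 (binding)
By complementary slackness, a constraint with positive slack has shadow price 0 → yeast.

yeast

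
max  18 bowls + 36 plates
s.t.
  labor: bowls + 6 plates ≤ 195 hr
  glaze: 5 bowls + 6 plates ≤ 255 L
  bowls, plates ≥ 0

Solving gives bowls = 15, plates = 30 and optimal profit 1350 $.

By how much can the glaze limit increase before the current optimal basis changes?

Binding constraints: labor, glaze. The basis is B = [[1,6],[5,6]] with det -24.
Per unit increase in glaze, x* moves by d = (0.25, -0.0417).
The basis stays optimal until plates reaches 0; allowable increase = 720 L.

720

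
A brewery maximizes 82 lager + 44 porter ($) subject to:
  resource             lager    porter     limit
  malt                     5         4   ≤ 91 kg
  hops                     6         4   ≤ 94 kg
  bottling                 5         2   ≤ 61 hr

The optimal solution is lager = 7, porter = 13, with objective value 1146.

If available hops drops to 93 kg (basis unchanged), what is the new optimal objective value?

1139

At the optimum: malt uses 87 of 91 (slack = 4); hops uses 94 of 94 (binding); bottling uses 61 of 61 (binding).
Slack constraints have shadow price 0 (complementary slackness).
Dual feasibility on the basic columns requires 6·y_hops + 5·y_bottling = 82, 4·y_hops + 2·y_bottling = 44.
Solving: y_hops = 7, y_bottling = 8.
Δz = y_hops·Δb = 7 × (-1) = -7, so new z* = 1146 − 7 = 1139.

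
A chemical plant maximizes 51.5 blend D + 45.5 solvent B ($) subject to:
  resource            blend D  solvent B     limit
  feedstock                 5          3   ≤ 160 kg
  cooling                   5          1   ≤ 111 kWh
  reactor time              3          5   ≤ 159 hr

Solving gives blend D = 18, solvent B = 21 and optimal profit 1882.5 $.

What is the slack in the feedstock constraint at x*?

7

feedstock used = 5·18 + 3·21 = 153; slack = 160 − 153 = 7.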